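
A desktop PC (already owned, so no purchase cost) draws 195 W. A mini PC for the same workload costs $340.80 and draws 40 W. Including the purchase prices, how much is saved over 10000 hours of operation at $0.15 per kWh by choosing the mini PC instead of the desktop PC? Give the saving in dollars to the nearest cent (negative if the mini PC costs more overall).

-$108.30

desktop PC: $0.00 + (195/1000) kW × 10000 h × $0.15 = $0.00 + $292.5 = $292.5
mini PC: $340.80 + (40/1000) kW × 10000 h × $0.15 = $340.80 + $60 = $400.8
Saving = $292.5 − $400.8 = −$108.3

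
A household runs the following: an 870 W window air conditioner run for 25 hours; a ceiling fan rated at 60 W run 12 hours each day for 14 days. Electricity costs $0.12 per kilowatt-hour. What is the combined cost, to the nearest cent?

$3.82

window air conditioner: 0.87 kW × 25 h = 21.75 kWh
ceiling fan: Runtime = 12 h/day × 14 days = 168 h
ceiling fan: 0.06 kW × 168 h = 10.08 kWh
Total energy = 31.83 kWh
Cost = 31.83 × $0.12 = $3.82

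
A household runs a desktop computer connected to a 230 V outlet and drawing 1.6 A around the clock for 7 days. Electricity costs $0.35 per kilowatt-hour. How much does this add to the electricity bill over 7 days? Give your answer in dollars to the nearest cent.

Power = 1.6 A × 230 V = 368 W = 0.368 kW
Runtime = 24 h × 7 = 168 h
Energy = 0.368 kW × 168 h = 61.824 kWh
Cost = 61.824 kWh × $0.35/kWh = $21.64

$21.64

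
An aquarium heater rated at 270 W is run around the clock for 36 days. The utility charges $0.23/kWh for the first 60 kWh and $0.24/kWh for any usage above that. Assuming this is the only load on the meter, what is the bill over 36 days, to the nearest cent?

Runtime = 24 h × 36 = 864 h
Energy = 0.27 kW × 864 h = 233.28 kWh
Tier 1 (0–60 kWh): 60 × $0.23 = $13.8
Above 60 kWh: 173.28 × $0.24 = $41.5872
Bill = $55.39

$55.39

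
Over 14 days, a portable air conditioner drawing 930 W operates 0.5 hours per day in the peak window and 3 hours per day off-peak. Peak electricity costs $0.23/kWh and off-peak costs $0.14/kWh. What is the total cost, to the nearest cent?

$6.97

Peak energy = 0.93 kW × 0.5 h × 14 = 6.51 kWh
Off-peak energy = 0.93 kW × 3 h × 14 = 39.06 kWh
Cost = 6.51 × $0.23 + 39.06 × $0.14 = $1.4973 + $5.4684 = $6.97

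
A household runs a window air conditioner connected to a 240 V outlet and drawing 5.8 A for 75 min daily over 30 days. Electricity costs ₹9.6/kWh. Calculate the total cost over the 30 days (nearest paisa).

₹501.12

Power = 5.8 A × 240 V = 1392 W = 1.392 kW
Runtime = 75 min × 30 = 2250 min = 37.5 h
Energy = 1.392 kW × 37.5 h = 52.2 kWh
Cost = 52.2 kWh × ₹9.6/kWh = ₹501.12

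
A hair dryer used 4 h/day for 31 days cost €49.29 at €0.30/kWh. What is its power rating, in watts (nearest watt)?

1325 W

Energy = €49.29 ÷ €0.30/kWh = 164.3 kWh
Runtime = 4 h/day × 31 days = 124 h
Power = 164.3 kWh ÷ 124 h = 1.325 kW = 1325 W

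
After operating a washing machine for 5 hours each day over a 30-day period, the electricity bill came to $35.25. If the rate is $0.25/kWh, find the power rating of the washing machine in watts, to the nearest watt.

940 W

Energy = $35.25 ÷ $0.25/kWh = 141 kWh
Runtime = 5 h/day × 30 days = 150 h
Power = 141 kWh ÷ 150 h = 0.94 kW = 940 W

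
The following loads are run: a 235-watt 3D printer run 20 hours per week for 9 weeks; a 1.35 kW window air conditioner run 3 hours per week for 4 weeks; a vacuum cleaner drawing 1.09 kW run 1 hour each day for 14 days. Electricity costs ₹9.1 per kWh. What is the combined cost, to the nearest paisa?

3D printer: Runtime = 20 h/week × 9 weeks = 180 h
3D printer: 0.235 kW × 180 h = 42.3 kWh
window air conditioner: Runtime = 3 h/week × 4 weeks = 12 h
window air conditioner: 1.35 kW × 12 h = 16.2 kWh
vacuum cleaner: Runtime = 1 h/day × 14 days = 14 h
vacuum cleaner: 1.09 kW × 14 h = 15.26 kWh
Total energy = 73.76 kWh
Cost = 73.76 × ₹9.1 = ₹671.22

₹671.22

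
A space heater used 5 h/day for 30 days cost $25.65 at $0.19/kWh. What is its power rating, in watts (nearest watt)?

900 W

Energy = $25.65 ÷ $0.19/kWh = 135 kWh
Runtime = 5 h/day × 30 days = 150 h
Power = 135 kWh ÷ 150 h = 0.9 kW = 900 W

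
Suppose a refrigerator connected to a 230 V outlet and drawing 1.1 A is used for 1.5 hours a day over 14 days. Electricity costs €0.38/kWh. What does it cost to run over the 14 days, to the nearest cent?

Power = 1.1 A × 230 V = 253 W = 0.253 kW
Runtime = 1.5 h/day × 14 days = 21 h
Energy = 0.253 kW × 21 h = 5.313 kWh
Cost = 5.313 kWh × €0.38/kWh = €2.02

€2.02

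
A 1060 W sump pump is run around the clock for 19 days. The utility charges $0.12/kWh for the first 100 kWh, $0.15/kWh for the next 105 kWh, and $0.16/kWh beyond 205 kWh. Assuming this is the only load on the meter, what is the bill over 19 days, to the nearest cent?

$72.29

Runtime = 24 h × 19 = 456 h
Energy = 1.06 kW × 456 h = 483.36 kWh
Tier 1 (0–100 kWh): 100 × $0.12 = $12
Tier 2 (100–205 kWh): 105 × $0.15 = $15.75
Above 205 kWh: 278.36 × $0.16 = $44.5376
Bill = $72.29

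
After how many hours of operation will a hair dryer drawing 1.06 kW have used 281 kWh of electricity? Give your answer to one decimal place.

265.1 h

Hours = 281 kWh ÷ 1.06 kW = 265.1 h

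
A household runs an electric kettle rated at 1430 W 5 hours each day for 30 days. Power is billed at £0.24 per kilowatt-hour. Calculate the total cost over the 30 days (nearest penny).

Runtime = 5 h/day × 30 days = 150 h
Energy = 1.43 kW × 150 h = 214.5 kWh
Cost = 214.5 kWh × £0.24/kWh = £51.48

£51.48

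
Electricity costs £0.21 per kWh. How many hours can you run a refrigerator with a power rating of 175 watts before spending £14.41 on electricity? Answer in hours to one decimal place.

392.1 h

Energy available = £14.41 ÷ £0.21/kWh = 68.619 kWh
Hours = 68.619 kWh ÷ 0.175 kW = 392.1 h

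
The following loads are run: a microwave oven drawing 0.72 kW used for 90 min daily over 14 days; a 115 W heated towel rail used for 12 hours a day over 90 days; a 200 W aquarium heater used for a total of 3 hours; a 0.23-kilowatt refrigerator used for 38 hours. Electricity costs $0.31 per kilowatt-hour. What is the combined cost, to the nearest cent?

$46.08

microwave oven: Runtime = 90 min × 14 = 1260 min = 21 h
microwave oven: 0.72 kW × 21 h = 15.12 kWh
heated towel rail: Runtime = 12 h/day × 90 days = 1080 h
heated towel rail: 0.115 kW × 1080 h = 124.2 kWh
aquarium heater: 0.2 kW × 3 h = 0.6 kWh
refrigerator: 0.23 kW × 38 h = 8.74 kWh
Total energy = 148.66 kWh
Cost = 148.66 × $0.31 = $46.08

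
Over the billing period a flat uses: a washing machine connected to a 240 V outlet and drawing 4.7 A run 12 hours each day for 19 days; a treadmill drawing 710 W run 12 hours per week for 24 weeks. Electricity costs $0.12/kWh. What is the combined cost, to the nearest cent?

$55.40

washing machine: Power = 4.7 A × 240 V = 1128 W = 1.128 kW
washing machine: Runtime = 12 h/day × 19 days = 228 h
washing machine: 1.128 kW × 228 h = 257.184 kWh
treadmill: Runtime = 12 h/week × 24 weeks = 288 h
treadmill: 0.71 kW × 288 h = 204.48 kWh
Total energy = 461.664 kWh
Cost = 461.664 × $0.12 = $55.40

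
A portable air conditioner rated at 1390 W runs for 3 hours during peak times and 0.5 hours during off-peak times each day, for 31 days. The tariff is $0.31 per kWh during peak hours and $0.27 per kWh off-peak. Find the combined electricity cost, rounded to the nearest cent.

$45.89

Peak energy = 1.39 kW × 3 h × 31 = 129.27 kWh
Off-peak energy = 1.39 kW × 0.5 h × 31 = 21.545 kWh
Cost = 129.27 × $0.31 + 21.545 × $0.27 = $40.0737 + $5.81715 = $45.89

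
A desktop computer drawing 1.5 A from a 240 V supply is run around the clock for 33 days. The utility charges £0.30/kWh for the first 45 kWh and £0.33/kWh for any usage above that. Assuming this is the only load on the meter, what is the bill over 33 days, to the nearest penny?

Power = 1.5 A × 240 V = 360 W = 0.36 kW
Runtime = 24 h × 33 = 792 h
Energy = 0.36 kW × 792 h = 285.12 kWh
Tier 1 (0–45 kWh): 45 × £0.30 = £13.5
Above 45 kWh: 240.12 × £0.33 = £79.2396
Bill = £92.74

£92.74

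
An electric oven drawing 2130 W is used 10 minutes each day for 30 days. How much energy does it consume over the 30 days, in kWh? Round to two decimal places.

Runtime = 10 min × 30 = 300 min = 5 h
Energy = 2.13 kW × 5 h = 10.65 kWh

10.65 kWh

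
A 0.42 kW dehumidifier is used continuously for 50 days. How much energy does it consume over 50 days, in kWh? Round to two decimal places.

504.00 kWh

Runtime = 24 h × 50 = 1200 h
Energy = 0.42 kW × 1200 h = 504 kWh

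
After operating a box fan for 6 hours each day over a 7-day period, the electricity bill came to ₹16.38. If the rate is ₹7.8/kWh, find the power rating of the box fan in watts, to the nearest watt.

50 W

Energy = ₹16.38 ÷ ₹7.8/kWh = 2.1 kWh
Runtime = 6 h/day × 7 days = 42 h
Power = 2.1 kWh ÷ 42 h = 0.05 kW = 50 W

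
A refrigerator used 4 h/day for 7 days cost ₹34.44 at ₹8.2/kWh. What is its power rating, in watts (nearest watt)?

150 W

Energy = ₹34.44 ÷ ₹8.2/kWh = 4.2 kWh
Runtime = 4 h/day × 7 days = 28 h
Power = 4.2 kWh ÷ 28 h = 0.15 kW = 150 W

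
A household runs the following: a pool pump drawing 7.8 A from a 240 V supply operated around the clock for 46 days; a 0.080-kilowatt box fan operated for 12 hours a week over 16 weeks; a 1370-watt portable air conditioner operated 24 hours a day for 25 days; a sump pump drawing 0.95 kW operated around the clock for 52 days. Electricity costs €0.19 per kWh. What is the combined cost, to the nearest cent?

€777.03

pool pump: Power = 7.8 A × 240 V = 1872 W = 1.872 kW
pool pump: Runtime = 24 h × 46 = 1104 h
pool pump: 1.872 kW × 1104 h = 2066.688 kWh
box fan: Runtime = 12 h/week × 16 weeks = 192 h
box fan: 0.08 kW × 192 h = 15.36 kWh
portable air conditioner: Runtime = 24 h × 25 = 600 h
portable air conditioner: 1.37 kW × 600 h = 822 kWh
sump pump: Runtime = 24 h × 52 = 1248 h
sump pump: 0.95 kW × 1248 h = 1185.6 kWh
Total energy = 4089.648 kWh
Cost = 4089.648 × €0.19 = €777.03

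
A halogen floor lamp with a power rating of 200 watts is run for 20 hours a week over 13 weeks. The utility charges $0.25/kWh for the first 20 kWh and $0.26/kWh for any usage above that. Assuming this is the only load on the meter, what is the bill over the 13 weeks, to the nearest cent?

$13.32

Runtime = 20 h/week × 13 weeks = 260 h
Energy = 0.2 kW × 260 h = 52 kWh
Tier 1 (0–20 kWh): 20 × $0.25 = $5
Above 20 kWh: 32 × $0.26 = $8.32
Bill = $13.32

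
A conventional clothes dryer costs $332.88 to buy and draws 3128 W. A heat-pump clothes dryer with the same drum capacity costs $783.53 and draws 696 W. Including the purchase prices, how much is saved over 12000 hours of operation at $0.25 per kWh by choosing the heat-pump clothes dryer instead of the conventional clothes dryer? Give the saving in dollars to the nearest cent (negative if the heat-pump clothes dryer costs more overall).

$6845.35

conventional clothes dryer: $332.88 + (3128/1000) kW × 12000 h × $0.25 = $332.88 + $9384 = $9716.88
heat-pump clothes dryer: $783.53 + (696/1000) kW × 12000 h × $0.25 = $783.53 + $2088 = $2871.53
Saving = $9716.88 − $2871.53 = $6845.35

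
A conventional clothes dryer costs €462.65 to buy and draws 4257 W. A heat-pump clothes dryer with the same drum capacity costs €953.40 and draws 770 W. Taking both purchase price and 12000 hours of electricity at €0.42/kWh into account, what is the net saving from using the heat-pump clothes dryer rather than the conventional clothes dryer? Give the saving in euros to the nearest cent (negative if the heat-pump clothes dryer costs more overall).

conventional clothes dryer: €462.65 + (4257/1000) kW × 12000 h × €0.42 = €462.65 + €21455.28 = €21917.93
heat-pump clothes dryer: €953.40 + (770/1000) kW × 12000 h × €0.42 = €953.40 + €3880.8 = €4834.2
Saving = €21917.93 − €4834.2 = €17083.73

€17083.73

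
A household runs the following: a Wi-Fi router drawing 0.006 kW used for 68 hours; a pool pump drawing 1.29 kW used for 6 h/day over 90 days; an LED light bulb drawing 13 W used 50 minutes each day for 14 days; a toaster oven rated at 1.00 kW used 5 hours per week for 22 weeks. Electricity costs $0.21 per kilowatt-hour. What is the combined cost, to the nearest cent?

$169.50

Wi-Fi router: 0.006 kW × 68 h = 0.408 kWh
pool pump: Runtime = 6 h/day × 90 days = 540 h
pool pump: 1.29 kW × 540 h = 696.6 kWh
LED light bulb: Runtime = 50 min × 14 = 700 min = 11.666666… h
LED light bulb: 0.013 kW × 11.666666… h = 0.151666… kWh
toaster oven: Runtime = 5 h/week × 22 weeks = 110 h
toaster oven: 1 kW × 110 h = 110 kWh
Total energy = 807.159666… kWh
Cost = 807.159666… × $0.21 = $169.50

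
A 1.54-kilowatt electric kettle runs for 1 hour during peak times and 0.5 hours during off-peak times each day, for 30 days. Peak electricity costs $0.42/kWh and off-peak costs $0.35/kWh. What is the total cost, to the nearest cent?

Peak energy = 1.54 kW × 1 h × 30 = 46.2 kWh
Off-peak energy = 1.54 kW × 0.5 h × 30 = 23.1 kWh
Cost = 46.2 × $0.42 + 23.1 × $0.35 = $19.404 + $8.085 = $27.49

$27.49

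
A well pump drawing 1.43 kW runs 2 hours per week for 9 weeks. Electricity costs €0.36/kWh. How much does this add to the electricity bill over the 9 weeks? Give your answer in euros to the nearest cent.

€9.27

Runtime = 2 h/week × 9 weeks = 18 h
Energy = 1.43 kW × 18 h = 25.74 kWh
Cost = 25.74 kWh × €0.36/kWh = €9.27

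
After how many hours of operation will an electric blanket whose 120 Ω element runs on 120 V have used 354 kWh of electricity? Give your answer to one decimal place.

2950.0 h

Power = V²/R = 120²/120 = 120 W = 0.12 kW
Hours = 354 kWh ÷ 0.12 kW = 2950.0 h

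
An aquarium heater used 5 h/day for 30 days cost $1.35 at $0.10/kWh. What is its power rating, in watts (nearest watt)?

90 W

Energy = $1.35 ÷ $0.10/kWh = 13.5 kWh
Runtime = 5 h/day × 30 days = 150 h
Power = 13.5 kWh ÷ 150 h = 0.09 kW = 90 W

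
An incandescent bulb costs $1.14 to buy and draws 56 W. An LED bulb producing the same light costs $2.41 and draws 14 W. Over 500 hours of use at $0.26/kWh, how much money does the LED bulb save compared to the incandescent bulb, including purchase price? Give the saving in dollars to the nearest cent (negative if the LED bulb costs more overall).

incandescent bulb: $1.14 + (56/1000) kW × 500 h × $0.26 = $1.14 + $7.28 = $8.42
LED bulb: $2.41 + (14/1000) kW × 500 h × $0.26 = $2.41 + $1.82 = $4.23
Saving = $8.42 − $4.23 = $4.19

$4.19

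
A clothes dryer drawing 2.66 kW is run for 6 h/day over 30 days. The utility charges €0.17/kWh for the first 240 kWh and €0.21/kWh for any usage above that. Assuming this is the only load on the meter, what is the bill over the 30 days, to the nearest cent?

Runtime = 6 h/day × 30 days = 180 h
Energy = 2.66 kW × 180 h = 478.8 kWh
Tier 1 (0–240 kWh): 240 × €0.17 = €40.8
Above 240 kWh: 238.8 × €0.21 = €50.148
Bill = €90.95

€90.95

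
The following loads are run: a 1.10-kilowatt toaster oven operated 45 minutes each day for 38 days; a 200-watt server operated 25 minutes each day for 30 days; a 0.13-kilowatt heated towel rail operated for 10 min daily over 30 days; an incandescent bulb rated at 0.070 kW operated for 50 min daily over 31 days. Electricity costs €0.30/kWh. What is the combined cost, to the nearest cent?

toaster oven: Runtime = 45 min × 38 = 1710 min = 28.5 h
toaster oven: 1.1 kW × 28.5 h = 31.35 kWh
server: Runtime = 25 min × 30 = 750 min = 12.5 h
server: 0.2 kW × 12.5 h = 2.5 kWh
heated towel rail: Runtime = 10 min × 30 = 300 min = 5 h
heated towel rail: 0.13 kW × 5 h = 0.65 kWh
incandescent bulb: Runtime = 50 min × 31 = 1550 min = 25.833333… h
incandescent bulb: 0.07 kW × 25.833333… h = 1.808333… kWh
Total energy = 36.308333… kWh
Cost = 36.308333… × €0.30 = €10.89

€10.89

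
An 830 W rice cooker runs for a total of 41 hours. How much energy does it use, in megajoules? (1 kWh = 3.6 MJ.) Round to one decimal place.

Energy = 0.83 kW × 41 h = 34.03 kWh
= 34.03 × 3.6 MJ = 122.5 MJ

122.5 MJ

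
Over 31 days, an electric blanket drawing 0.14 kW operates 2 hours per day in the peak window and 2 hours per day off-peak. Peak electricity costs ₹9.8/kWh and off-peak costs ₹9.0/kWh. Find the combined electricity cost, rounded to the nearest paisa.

₹163.18

Peak energy = 0.14 kW × 2 h × 31 = 8.68 kWh
Off-peak energy = 0.14 kW × 2 h × 31 = 8.68 kWh
Cost = 8.68 × ₹9.8 + 8.68 × ₹9.0 = ₹85.064 + ₹78.12 = ₹163.18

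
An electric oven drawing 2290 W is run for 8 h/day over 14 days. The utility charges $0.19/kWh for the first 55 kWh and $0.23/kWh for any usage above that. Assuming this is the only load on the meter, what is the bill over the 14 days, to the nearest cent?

Runtime = 8 h/day × 14 days = 112 h
Energy = 2.29 kW × 112 h = 256.48 kWh
Tier 1 (0–55 kWh): 55 × $0.19 = $10.45
Above 55 kWh: 201.48 × $0.23 = $46.3404
Bill = $56.79

$56.79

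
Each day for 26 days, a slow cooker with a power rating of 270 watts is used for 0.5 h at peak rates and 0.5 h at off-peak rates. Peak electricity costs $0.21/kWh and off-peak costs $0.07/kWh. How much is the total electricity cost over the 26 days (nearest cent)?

Peak energy = 0.27 kW × 0.5 h × 26 = 3.51 kWh
Off-peak energy = 0.27 kW × 0.5 h × 26 = 3.51 kWh
Cost = 3.51 × $0.21 + 3.51 × $0.07 = $0.7371 + $0.2457 = $0.98

$0.98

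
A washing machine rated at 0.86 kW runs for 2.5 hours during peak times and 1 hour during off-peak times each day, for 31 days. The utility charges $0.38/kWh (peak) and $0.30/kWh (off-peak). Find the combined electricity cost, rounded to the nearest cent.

Peak energy = 0.86 kW × 2.5 h × 31 = 66.65 kWh
Off-peak energy = 0.86 kW × 1 h × 31 = 26.66 kWh
Cost = 66.65 × $0.38 + 26.66 × $0.30 = $25.327 + $7.998 = $33.33

$33.33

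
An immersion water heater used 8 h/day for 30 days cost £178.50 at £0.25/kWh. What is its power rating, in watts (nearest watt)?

Energy = £178.50 ÷ £0.25/kWh = 714 kWh
Runtime = 8 h/day × 30 days = 240 h
Power = 714 kWh ÷ 240 h = 2.975 kW = 2975 W

2975 W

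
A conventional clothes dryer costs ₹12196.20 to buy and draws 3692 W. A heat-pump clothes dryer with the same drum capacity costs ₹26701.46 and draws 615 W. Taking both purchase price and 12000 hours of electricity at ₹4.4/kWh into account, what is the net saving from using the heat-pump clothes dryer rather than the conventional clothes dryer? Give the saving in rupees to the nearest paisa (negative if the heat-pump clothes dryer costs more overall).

conventional clothes dryer: ₹12196.20 + (3692/1000) kW × 12000 h × ₹4.4 = ₹12196.20 + ₹194937.6 = ₹207133.8
heat-pump clothes dryer: ₹26701.46 + (615/1000) kW × 12000 h × ₹4.4 = ₹26701.46 + ₹32472 = ₹59173.46
Saving = ₹207133.8 − ₹59173.46 = ₹147960.34

₹147960.34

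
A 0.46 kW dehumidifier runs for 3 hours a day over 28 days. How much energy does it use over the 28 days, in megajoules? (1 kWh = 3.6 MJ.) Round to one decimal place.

139.1 MJ

Runtime = 3 h/day × 28 days = 84 h
Energy = 0.46 kW × 84 h = 38.64 kWh
= 38.64 × 3.6 MJ = 139.1 MJ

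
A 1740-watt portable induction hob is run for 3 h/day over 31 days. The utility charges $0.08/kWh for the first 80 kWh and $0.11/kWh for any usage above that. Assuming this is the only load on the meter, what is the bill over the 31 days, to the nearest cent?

Runtime = 3 h/day × 31 days = 93 h
Energy = 1.74 kW × 93 h = 161.82 kWh
Tier 1 (0–80 kWh): 80 × $0.08 = $6.4
Above 80 kWh: 81.82 × $0.11 = $9.0002
Bill = $15.40

$15.40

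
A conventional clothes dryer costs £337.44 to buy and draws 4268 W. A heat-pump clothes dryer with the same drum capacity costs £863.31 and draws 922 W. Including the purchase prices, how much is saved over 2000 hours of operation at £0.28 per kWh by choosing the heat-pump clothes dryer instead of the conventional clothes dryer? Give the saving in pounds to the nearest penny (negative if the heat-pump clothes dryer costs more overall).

conventional clothes dryer: £337.44 + (4268/1000) kW × 2000 h × £0.28 = £337.44 + £2390.08 = £2727.52
heat-pump clothes dryer: £863.31 + (922/1000) kW × 2000 h × £0.28 = £863.31 + £516.32 = £1379.63
Saving = £2727.52 − £1379.63 = £1347.89

£1347.89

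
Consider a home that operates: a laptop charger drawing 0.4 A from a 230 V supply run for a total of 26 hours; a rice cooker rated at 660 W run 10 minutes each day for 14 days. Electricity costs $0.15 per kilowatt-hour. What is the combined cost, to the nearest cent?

$0.59

laptop charger: Power = 0.4 A × 230 V = 92 W = 0.092 kW
laptop charger: 0.092 kW × 26 h = 2.392 kWh
rice cooker: Runtime = 10 min × 14 = 140 min = 2.333333… h
rice cooker: 0.66 kW × 2.333333… h = 1.54 kWh
Total energy = 3.932 kWh
Cost = 3.932 × $0.15 = $0.59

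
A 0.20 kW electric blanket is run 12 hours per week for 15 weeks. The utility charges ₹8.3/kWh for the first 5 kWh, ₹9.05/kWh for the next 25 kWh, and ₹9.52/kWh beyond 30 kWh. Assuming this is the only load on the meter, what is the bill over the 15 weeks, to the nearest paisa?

Runtime = 12 h/week × 15 weeks = 180 h
Energy = 0.2 kW × 180 h = 36 kWh
Tier 1 (0–5 kWh): 5 × ₹8.3 = ₹41.5
Tier 2 (5–30 kWh): 25 × ₹9.05 = ₹226.25
Above 30 kWh: 6 × ₹9.52 = ₹57.12
Bill = ₹324.87

₹324.87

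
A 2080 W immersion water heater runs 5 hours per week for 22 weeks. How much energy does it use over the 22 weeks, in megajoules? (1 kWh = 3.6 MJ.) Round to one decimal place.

Runtime = 5 h/week × 22 weeks = 110 h
Energy = 2.08 kW × 110 h = 228.8 kWh
= 228.8 × 3.6 MJ = 823.7 MJ

823.7 MJ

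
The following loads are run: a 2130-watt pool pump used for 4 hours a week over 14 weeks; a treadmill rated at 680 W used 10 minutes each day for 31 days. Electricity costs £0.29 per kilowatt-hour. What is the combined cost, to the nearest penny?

£35.61

pool pump: Runtime = 4 h/week × 14 weeks = 56 h
pool pump: 2.13 kW × 56 h = 119.28 kWh
treadmill: Runtime = 10 min × 31 = 310 min = 5.166666… h
treadmill: 0.68 kW × 5.166666… h = 3.513333… kWh
Total energy = 122.793333… kWh
Cost = 122.793333… × £0.29 = £35.61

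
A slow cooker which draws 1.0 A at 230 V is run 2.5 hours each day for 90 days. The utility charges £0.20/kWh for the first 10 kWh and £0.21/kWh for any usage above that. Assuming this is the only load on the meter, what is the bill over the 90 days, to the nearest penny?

Power = 1.0 A × 230 V = 230 W = 0.23 kW
Runtime = 2.5 h/day × 90 days = 225 h
Energy = 0.23 kW × 225 h = 51.75 kWh
Tier 1 (0–10 kWh): 10 × £0.20 = £2
Above 10 kWh: 41.75 × £0.21 = £8.7675
Bill = £10.77

£10.77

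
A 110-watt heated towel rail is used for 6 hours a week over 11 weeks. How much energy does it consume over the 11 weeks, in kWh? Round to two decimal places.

7.26 kWh

Runtime = 6 h/week × 11 weeks = 66 h
Energy = 0.11 kW × 66 h = 7.26 kWh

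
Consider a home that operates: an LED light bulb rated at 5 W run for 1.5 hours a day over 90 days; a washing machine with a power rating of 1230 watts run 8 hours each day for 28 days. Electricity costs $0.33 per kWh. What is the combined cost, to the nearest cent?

LED light bulb: Runtime = 1.5 h/day × 90 days = 135 h
LED light bulb: 0.005 kW × 135 h = 0.675 kWh
washing machine: Runtime = 8 h/day × 28 days = 224 h
washing machine: 1.23 kW × 224 h = 275.52 kWh
Total energy = 276.195 kWh
Cost = 276.195 × $0.33 = $91.14

$91.14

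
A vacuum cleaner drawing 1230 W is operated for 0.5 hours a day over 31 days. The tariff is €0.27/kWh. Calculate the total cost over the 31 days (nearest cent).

€5.15

Runtime = 0.5 h/day × 31 days = 15.5 h
Energy = 1.23 kW × 15.5 h = 19.065 kWh
Cost = 19.065 kWh × €0.27/kWh = €5.15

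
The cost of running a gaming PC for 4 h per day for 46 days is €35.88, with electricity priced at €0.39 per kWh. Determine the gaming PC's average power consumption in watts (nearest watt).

500 W

Energy = €35.88 ÷ €0.39/kWh = 92 kWh
Runtime = 4 h/day × 46 days = 184 h
Power = 92 kWh ÷ 184 h = 0.5 kW = 500 W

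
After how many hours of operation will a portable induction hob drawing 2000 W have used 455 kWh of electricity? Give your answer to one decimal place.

227.5 h

Hours = 455 kWh ÷ 2 kW = 227.5 h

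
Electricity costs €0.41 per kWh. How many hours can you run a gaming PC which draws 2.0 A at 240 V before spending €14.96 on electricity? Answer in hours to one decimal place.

76.0 h

Power = 2.0 A × 240 V = 480 W = 0.48 kW
Energy available = €14.96 ÷ €0.41/kWh = 36.4878 kWh
Hours = 36.4878 kWh ÷ 0.48 kW = 76.0 h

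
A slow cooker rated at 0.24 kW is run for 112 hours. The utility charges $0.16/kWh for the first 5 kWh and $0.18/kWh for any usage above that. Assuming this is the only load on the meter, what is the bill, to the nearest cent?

$4.74

Energy = 0.24 kW × 112 h = 26.88 kWh
Tier 1 (0–5 kWh): 5 × $0.16 = $0.8
Above 5 kWh: 21.88 × $0.18 = $3.9384
Bill = $4.74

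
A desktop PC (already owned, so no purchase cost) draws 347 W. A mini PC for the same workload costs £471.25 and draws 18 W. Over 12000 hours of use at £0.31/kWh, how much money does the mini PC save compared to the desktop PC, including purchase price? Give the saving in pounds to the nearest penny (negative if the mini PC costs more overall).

desktop PC: £0.00 + (347/1000) kW × 12000 h × £0.31 = £0.00 + £1290.84 = £1290.84
mini PC: £471.25 + (18/1000) kW × 12000 h × £0.31 = £471.25 + £66.96 = £538.21
Saving = £1290.84 − £538.21 = £752.63

£752.63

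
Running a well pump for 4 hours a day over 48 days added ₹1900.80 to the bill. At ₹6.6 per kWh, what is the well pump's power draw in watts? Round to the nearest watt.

Energy = ₹1900.80 ÷ ₹6.6/kWh = 288 kWh
Runtime = 4 h/day × 48 days = 192 h
Power = 288 kWh ÷ 192 h = 1.5 kW = 1500 W

1500 W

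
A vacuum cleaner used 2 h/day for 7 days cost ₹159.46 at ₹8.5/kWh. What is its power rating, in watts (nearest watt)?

Energy = ₹159.46 ÷ ₹8.5/kWh = 18.76 kWh
Runtime = 2 h/day × 7 days = 14 h
Power = 18.76 kWh ÷ 14 h = 1.34 kW = 1340 W

1340 W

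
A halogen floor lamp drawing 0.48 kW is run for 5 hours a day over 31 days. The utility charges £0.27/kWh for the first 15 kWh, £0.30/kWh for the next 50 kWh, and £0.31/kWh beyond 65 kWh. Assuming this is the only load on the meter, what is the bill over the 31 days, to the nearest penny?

£21.96

Runtime = 5 h/day × 31 days = 155 h
Energy = 0.48 kW × 155 h = 74.4 kWh
Tier 1 (0–15 kWh): 15 × £0.27 = £4.05
Tier 2 (15–65 kWh): 50 × £0.30 = £15
Above 65 kWh: 9.4 × £0.31 = £2.914
Bill = £21.96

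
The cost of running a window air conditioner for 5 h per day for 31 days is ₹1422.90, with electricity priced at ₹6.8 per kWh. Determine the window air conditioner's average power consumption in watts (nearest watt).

1350 W

Energy = ₹1422.90 ÷ ₹6.8/kWh = 209.25 kWh
Runtime = 5 h/day × 31 days = 155 h
Power = 209.25 kWh ÷ 155 h = 1.35 kW = 1350 W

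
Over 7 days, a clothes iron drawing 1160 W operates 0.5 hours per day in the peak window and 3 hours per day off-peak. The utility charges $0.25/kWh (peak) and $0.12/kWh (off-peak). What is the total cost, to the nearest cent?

$3.94

Peak energy = 1.16 kW × 0.5 h × 7 = 4.06 kWh
Off-peak energy = 1.16 kW × 3 h × 7 = 24.36 kWh
Cost = 4.06 × $0.25 + 24.36 × $0.12 = $1.015 + $2.9232 = $3.94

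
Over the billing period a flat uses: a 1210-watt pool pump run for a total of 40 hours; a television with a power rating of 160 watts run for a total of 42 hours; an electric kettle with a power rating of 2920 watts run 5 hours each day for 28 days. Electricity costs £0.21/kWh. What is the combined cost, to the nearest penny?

pool pump: 1.21 kW × 40 h = 48.4 kWh
television: 0.16 kW × 42 h = 6.72 kWh
electric kettle: Runtime = 5 h/day × 28 days = 140 h
electric kettle: 2.92 kW × 140 h = 408.8 kWh
Total energy = 463.92 kWh
Cost = 463.92 × £0.21 = £97.42

£97.42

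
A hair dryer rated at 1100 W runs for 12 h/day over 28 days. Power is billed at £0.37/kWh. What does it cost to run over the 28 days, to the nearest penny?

£136.75

Runtime = 12 h/day × 28 days = 336 h
Energy = 1.1 kW × 336 h = 369.6 kWh
Cost = 369.6 kWh × £0.37/kWh = £136.75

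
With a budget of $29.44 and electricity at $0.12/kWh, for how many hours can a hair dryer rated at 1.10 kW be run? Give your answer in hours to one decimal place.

Energy available = $29.44 ÷ $0.12/kWh = 245.3333 kWh
Hours = 245.3333 kWh ÷ 1.1 kW = 223.0 h

223.0 h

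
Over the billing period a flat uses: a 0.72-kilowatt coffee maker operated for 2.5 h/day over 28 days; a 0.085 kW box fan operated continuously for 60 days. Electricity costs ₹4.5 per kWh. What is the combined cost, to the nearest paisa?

₹777.60

coffee maker: Runtime = 2.5 h/day × 28 days = 70 h
coffee maker: 0.72 kW × 70 h = 50.4 kWh
box fan: Runtime = 24 h × 60 = 1440 h
box fan: 0.085 kW × 1440 h = 122.4 kWh
Total energy = 172.8 kWh
Cost = 172.8 × ₹4.5 = ₹777.60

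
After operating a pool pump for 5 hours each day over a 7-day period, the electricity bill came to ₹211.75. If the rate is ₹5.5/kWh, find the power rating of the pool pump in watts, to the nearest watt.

Energy = ₹211.75 ÷ ₹5.5/kWh = 38.5 kWh
Runtime = 5 h/day × 7 days = 35 h
Power = 38.5 kWh ÷ 35 h = 1.1 kW = 1100 W

1100 W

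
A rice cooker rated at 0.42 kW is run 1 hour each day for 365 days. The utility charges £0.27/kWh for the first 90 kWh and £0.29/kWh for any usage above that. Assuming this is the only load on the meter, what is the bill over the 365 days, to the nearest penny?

Runtime = 1 h/day × 365 days = 365 h
Energy = 0.42 kW × 365 h = 153.3 kWh
Tier 1 (0–90 kWh): 90 × £0.27 = £24.3
Above 90 kWh: 63.3 × £0.29 = £18.357
Bill = £42.66

£42.66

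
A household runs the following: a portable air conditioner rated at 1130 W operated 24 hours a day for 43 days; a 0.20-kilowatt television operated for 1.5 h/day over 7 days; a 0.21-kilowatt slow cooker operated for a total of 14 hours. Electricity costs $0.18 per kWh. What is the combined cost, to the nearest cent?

portable air conditioner: Runtime = 24 h × 43 = 1032 h
portable air conditioner: 1.13 kW × 1032 h = 1166.16 kWh
television: Runtime = 1.5 h/day × 7 days = 10.5 h
television: 0.2 kW × 10.5 h = 2.1 kWh
slow cooker: 0.21 kW × 14 h = 2.94 kWh
Total energy = 1171.2 kWh
Cost = 1171.2 × $0.18 = $210.82

$210.82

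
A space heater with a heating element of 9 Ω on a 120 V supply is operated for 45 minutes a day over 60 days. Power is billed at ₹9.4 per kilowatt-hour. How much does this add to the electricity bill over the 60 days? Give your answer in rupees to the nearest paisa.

Power = V²/R = 120²/9 = 1600 W = 1.6 kW
Runtime = 45 min × 60 = 2700 min = 45 h
Energy = 1.6 kW × 45 h = 72 kWh
Cost = 72 kWh × ₹9.4/kWh = ₹676.80

₹676.80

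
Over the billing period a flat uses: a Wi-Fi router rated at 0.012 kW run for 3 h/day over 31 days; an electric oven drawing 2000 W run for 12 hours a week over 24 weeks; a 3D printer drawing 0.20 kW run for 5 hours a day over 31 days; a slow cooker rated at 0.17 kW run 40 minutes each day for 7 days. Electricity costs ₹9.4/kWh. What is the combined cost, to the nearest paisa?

Wi-Fi router: Runtime = 3 h/day × 31 days = 93 h
Wi-Fi router: 0.012 kW × 93 h = 1.116 kWh
electric oven: Runtime = 12 h/week × 24 weeks = 288 h
electric oven: 2 kW × 288 h = 576 kWh
3D printer: Runtime = 5 h/day × 31 days = 155 h
3D printer: 0.2 kW × 155 h = 31 kWh
slow cooker: Runtime = 40 min × 7 = 280 min = 4.666666… h
slow cooker: 0.17 kW × 4.666666… h = 0.793333… kWh
Total energy = 608.909333… kWh
Cost = 608.909333… × ₹9.4 = ₹5723.75

₹5723.75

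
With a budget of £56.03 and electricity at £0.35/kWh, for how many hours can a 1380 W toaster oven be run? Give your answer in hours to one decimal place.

Energy available = £56.03 ÷ £0.35/kWh = 160.0857 kWh
Hours = 160.0857 kWh ÷ 1.38 kW = 116.0 h

116.0 h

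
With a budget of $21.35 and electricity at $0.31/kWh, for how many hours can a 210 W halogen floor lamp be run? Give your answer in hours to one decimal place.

Energy available = $21.35 ÷ $0.31/kWh = 68.871 kWh
Hours = 68.871 kWh ÷ 0.21 kW = 328.0 h

328.0 h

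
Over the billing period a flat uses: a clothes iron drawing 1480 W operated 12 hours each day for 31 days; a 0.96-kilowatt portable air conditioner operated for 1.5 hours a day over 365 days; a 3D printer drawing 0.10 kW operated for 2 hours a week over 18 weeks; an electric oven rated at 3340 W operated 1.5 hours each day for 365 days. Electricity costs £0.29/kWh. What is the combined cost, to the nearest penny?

clothes iron: Runtime = 12 h/day × 31 days = 372 h
clothes iron: 1.48 kW × 372 h = 550.56 kWh
portable air conditioner: Runtime = 1.5 h/day × 365 days = 547.5 h
portable air conditioner: 0.96 kW × 547.5 h = 525.6 kWh
3D printer: Runtime = 2 h/week × 18 weeks = 36 h
3D printer: 0.1 kW × 36 h = 3.6 kWh
electric oven: Runtime = 1.5 h/day × 365 days = 547.5 h
electric oven: 3.34 kW × 547.5 h = 1828.65 kWh
Total energy = 2908.41 kWh
Cost = 2908.41 × £0.29 = £843.44

£843.44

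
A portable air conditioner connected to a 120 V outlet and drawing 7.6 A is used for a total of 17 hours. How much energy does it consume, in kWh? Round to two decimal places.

Power = 7.6 A × 120 V = 912 W = 0.912 kW
Energy = 0.912 kW × 17 h = 15.504 kWh ≈ 15.50 kWh

15.50 kWh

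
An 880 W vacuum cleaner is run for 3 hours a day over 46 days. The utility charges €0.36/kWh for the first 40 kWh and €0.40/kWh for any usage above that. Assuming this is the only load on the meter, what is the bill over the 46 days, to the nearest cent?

Runtime = 3 h/day × 46 days = 138 h
Energy = 0.88 kW × 138 h = 121.44 kWh
Tier 1 (0–40 kWh): 40 × €0.36 = €14.4
Above 40 kWh: 81.44 × €0.40 = €32.576
Bill = €46.98

€46.98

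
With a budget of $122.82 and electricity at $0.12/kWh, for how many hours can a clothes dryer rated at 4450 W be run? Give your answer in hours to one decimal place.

Energy available = $122.82 ÷ $0.12/kWh = 1023.5 kWh
Hours = 1023.5 kWh ÷ 4.45 kW = 230.0 h

230.0 h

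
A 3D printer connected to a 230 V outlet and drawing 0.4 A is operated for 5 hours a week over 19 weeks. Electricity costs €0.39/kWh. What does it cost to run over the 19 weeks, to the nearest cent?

Power = 0.4 A × 230 V = 92 W = 0.092 kW
Runtime = 5 h/week × 19 weeks = 95 h
Energy = 0.092 kW × 95 h = 8.74 kWh
Cost = 8.74 kWh × €0.39/kWh = €3.41

€3.41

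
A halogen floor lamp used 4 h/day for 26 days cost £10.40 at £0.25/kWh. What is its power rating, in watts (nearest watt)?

400 W

Energy = £10.40 ÷ £0.25/kWh = 41.6 kWh
Runtime = 4 h/day × 26 days = 104 h
Power = 41.6 kWh ÷ 104 h = 0.4 kW = 400 W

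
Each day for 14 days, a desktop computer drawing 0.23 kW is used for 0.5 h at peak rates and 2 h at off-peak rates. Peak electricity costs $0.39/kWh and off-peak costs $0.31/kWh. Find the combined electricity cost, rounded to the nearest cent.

$2.62

Peak energy = 0.23 kW × 0.5 h × 14 = 1.61 kWh
Off-peak energy = 0.23 kW × 2 h × 14 = 6.44 kWh
Cost = 1.61 × $0.39 + 6.44 × $0.31 = $0.6279 + $1.9964 = $2.62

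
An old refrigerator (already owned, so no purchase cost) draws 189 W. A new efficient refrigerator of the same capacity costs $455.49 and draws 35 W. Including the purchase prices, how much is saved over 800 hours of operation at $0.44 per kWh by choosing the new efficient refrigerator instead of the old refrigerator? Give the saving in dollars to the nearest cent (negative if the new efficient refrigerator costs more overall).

-$401.28

old refrigerator: $0.00 + (189/1000) kW × 800 h × $0.44 = $0.00 + $66.528 = $66.528
new efficient refrigerator: $455.49 + (35/1000) kW × 800 h × $0.44 = $455.49 + $12.32 = $467.81
Saving = $66.528 − $467.81 = −$401.282 → -$401.28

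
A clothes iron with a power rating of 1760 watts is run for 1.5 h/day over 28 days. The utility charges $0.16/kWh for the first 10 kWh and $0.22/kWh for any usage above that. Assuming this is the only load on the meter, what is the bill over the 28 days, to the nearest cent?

$15.66

Runtime = 1.5 h/day × 28 days = 42 h
Energy = 1.76 kW × 42 h = 73.92 kWh
Tier 1 (0–10 kWh): 10 × $0.16 = $1.6
Above 10 kWh: 63.92 × $0.22 = $14.0624
Bill = $15.66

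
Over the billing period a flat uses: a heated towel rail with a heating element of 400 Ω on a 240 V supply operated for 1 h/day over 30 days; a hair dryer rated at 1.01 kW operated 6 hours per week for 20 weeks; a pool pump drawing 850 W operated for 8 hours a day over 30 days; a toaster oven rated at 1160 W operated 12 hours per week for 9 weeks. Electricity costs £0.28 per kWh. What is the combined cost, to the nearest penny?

heated towel rail: Power = V²/R = 240²/400 = 144 W = 0.144 kW
heated towel rail: Runtime = 1 h/day × 30 days = 30 h
heated towel rail: 0.144 kW × 30 h = 4.32 kWh
hair dryer: Runtime = 6 h/week × 20 weeks = 120 h
hair dryer: 1.01 kW × 120 h = 121.2 kWh
pool pump: Runtime = 8 h/day × 30 days = 240 h
pool pump: 0.85 kW × 240 h = 204 kWh
toaster oven: Runtime = 12 h/week × 9 weeks = 108 h
toaster oven: 1.16 kW × 108 h = 125.28 kWh
Total energy = 454.8 kWh
Cost = 454.8 × £0.28 = £127.34

£127.34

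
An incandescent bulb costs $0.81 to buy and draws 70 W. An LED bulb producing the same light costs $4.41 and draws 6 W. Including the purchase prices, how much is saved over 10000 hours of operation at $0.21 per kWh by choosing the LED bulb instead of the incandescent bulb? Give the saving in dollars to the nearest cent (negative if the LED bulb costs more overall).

incandescent bulb: $0.81 + (70/1000) kW × 10000 h × $0.21 = $0.81 + $147 = $147.81
LED bulb: $4.41 + (6/1000) kW × 10000 h × $0.21 = $4.41 + $12.6 = $17.01
Saving = $147.81 − $17.01 = $130.8

$130.80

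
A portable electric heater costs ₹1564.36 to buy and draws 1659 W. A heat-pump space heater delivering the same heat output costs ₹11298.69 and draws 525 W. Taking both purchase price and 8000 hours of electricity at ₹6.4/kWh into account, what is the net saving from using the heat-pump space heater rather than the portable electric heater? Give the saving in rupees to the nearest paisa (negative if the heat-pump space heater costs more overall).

₹48326.47

portable electric heater: ₹1564.36 + (1659/1000) kW × 8000 h × ₹6.4 = ₹1564.36 + ₹84940.8 = ₹86505.16
heat-pump space heater: ₹11298.69 + (525/1000) kW × 8000 h × ₹6.4 = ₹11298.69 + ₹26880 = ₹38178.69
Saving = ₹86505.16 − ₹38178.69 = ₹48326.47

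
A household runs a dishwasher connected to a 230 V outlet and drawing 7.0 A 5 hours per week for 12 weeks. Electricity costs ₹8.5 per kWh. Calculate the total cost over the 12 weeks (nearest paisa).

Power = 7.0 A × 230 V = 1610 W = 1.61 kW
Runtime = 5 h/week × 12 weeks = 60 h
Energy = 1.61 kW × 60 h = 96.6 kWh
Cost = 96.6 kWh × ₹8.5/kWh = ₹821.10

₹821.10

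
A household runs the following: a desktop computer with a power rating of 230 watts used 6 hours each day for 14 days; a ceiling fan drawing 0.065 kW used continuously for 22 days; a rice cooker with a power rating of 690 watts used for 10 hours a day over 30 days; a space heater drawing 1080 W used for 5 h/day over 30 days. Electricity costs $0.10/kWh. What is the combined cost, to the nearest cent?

$42.26

desktop computer: Runtime = 6 h/day × 14 days = 84 h
desktop computer: 0.23 kW × 84 h = 19.32 kWh
ceiling fan: Runtime = 24 h × 22 = 528 h
ceiling fan: 0.065 kW × 528 h = 34.32 kWh
rice cooker: Runtime = 10 h/day × 30 days = 300 h
rice cooker: 0.69 kW × 300 h = 207 kWh
space heater: Runtime = 5 h/day × 30 days = 150 h
space heater: 1.08 kW × 150 h = 162 kWh
Total energy = 422.64 kWh
Cost = 422.64 × $0.10 = $42.26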